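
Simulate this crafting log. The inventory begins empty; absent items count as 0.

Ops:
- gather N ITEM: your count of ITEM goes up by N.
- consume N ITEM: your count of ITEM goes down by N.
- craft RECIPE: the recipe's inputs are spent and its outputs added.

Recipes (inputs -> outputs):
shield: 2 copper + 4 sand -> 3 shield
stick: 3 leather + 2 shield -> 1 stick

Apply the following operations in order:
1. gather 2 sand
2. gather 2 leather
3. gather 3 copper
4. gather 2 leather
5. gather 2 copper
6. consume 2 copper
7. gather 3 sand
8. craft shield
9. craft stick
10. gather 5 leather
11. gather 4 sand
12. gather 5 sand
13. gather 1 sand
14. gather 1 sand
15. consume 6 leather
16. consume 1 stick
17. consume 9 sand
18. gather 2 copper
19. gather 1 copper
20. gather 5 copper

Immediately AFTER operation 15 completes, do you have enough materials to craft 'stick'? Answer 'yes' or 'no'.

Answer: no

Derivation:
After 1 (gather 2 sand): sand=2
After 2 (gather 2 leather): leather=2 sand=2
After 3 (gather 3 copper): copper=3 leather=2 sand=2
After 4 (gather 2 leather): copper=3 leather=4 sand=2
After 5 (gather 2 copper): copper=5 leather=4 sand=2
After 6 (consume 2 copper): copper=3 leather=4 sand=2
After 7 (gather 3 sand): copper=3 leather=4 sand=5
After 8 (craft shield): copper=1 leather=4 sand=1 shield=3
After 9 (craft stick): copper=1 leather=1 sand=1 shield=1 stick=1
After 10 (gather 5 leather): copper=1 leather=6 sand=1 shield=1 stick=1
After 11 (gather 4 sand): copper=1 leather=6 sand=5 shield=1 stick=1
After 12 (gather 5 sand): copper=1 leather=6 sand=10 shield=1 stick=1
After 13 (gather 1 sand): copper=1 leather=6 sand=11 shield=1 stick=1
After 14 (gather 1 sand): copper=1 leather=6 sand=12 shield=1 stick=1
After 15 (consume 6 leather): copper=1 sand=12 shield=1 stick=1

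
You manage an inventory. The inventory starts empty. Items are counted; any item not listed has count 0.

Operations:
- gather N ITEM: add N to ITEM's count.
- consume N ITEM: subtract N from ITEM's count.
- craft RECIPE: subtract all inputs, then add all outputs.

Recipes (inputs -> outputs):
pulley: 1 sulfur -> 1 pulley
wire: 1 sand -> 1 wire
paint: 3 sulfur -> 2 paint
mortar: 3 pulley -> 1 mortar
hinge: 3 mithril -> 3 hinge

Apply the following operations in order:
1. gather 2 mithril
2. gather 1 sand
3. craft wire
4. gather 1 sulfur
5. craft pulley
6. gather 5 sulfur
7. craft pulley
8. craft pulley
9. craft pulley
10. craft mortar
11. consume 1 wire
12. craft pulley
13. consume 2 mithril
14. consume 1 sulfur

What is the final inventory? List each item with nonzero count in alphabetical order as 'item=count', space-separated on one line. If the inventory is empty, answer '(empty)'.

Answer: mortar=1 pulley=2

Derivation:
After 1 (gather 2 mithril): mithril=2
After 2 (gather 1 sand): mithril=2 sand=1
After 3 (craft wire): mithril=2 wire=1
After 4 (gather 1 sulfur): mithril=2 sulfur=1 wire=1
After 5 (craft pulley): mithril=2 pulley=1 wire=1
After 6 (gather 5 sulfur): mithril=2 pulley=1 sulfur=5 wire=1
After 7 (craft pulley): mithril=2 pulley=2 sulfur=4 wire=1
After 8 (craft pulley): mithril=2 pulley=3 sulfur=3 wire=1
After 9 (craft pulley): mithril=2 pulley=4 sulfur=2 wire=1
After 10 (craft mortar): mithril=2 mortar=1 pulley=1 sulfur=2 wire=1
After 11 (consume 1 wire): mithril=2 mortar=1 pulley=1 sulfur=2
After 12 (craft pulley): mithril=2 mortar=1 pulley=2 sulfur=1
After 13 (consume 2 mithril): mortar=1 pulley=2 sulfur=1
After 14 (consume 1 sulfur): mortar=1 pulley=2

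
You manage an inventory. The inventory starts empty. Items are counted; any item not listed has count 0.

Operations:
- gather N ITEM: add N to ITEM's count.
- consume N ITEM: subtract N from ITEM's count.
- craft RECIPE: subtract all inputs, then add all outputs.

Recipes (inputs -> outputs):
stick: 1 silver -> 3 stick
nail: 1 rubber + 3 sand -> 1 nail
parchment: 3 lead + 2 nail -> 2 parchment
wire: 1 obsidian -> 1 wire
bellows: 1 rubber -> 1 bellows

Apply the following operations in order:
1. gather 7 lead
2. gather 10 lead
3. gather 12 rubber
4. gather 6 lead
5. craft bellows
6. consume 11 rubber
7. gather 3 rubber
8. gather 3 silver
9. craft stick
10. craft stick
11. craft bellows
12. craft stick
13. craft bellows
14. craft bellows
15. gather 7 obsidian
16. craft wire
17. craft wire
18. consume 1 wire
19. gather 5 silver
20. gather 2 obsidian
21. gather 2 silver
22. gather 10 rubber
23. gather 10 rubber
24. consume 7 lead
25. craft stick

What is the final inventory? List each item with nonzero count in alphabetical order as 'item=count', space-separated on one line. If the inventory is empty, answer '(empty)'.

After 1 (gather 7 lead): lead=7
After 2 (gather 10 lead): lead=17
After 3 (gather 12 rubber): lead=17 rubber=12
After 4 (gather 6 lead): lead=23 rubber=12
After 5 (craft bellows): bellows=1 lead=23 rubber=11
After 6 (consume 11 rubber): bellows=1 lead=23
After 7 (gather 3 rubber): bellows=1 lead=23 rubber=3
After 8 (gather 3 silver): bellows=1 lead=23 rubber=3 silver=3
After 9 (craft stick): bellows=1 lead=23 rubber=3 silver=2 stick=3
After 10 (craft stick): bellows=1 lead=23 rubber=3 silver=1 stick=6
After 11 (craft bellows): bellows=2 lead=23 rubber=2 silver=1 stick=6
After 12 (craft stick): bellows=2 lead=23 rubber=2 stick=9
After 13 (craft bellows): bellows=3 lead=23 rubber=1 stick=9
After 14 (craft bellows): bellows=4 lead=23 stick=9
After 15 (gather 7 obsidian): bellows=4 lead=23 obsidian=7 stick=9
After 16 (craft wire): bellows=4 lead=23 obsidian=6 stick=9 wire=1
After 17 (craft wire): bellows=4 lead=23 obsidian=5 stick=9 wire=2
After 18 (consume 1 wire): bellows=4 lead=23 obsidian=5 stick=9 wire=1
After 19 (gather 5 silver): bellows=4 lead=23 obsidian=5 silver=5 stick=9 wire=1
After 20 (gather 2 obsidian): bellows=4 lead=23 obsidian=7 silver=5 stick=9 wire=1
After 21 (gather 2 silver): bellows=4 lead=23 obsidian=7 silver=7 stick=9 wire=1
After 22 (gather 10 rubber): bellows=4 lead=23 obsidian=7 rubber=10 silver=7 stick=9 wire=1
After 23 (gather 10 rubber): bellows=4 lead=23 obsidian=7 rubber=20 silver=7 stick=9 wire=1
After 24 (consume 7 lead): bellows=4 lead=16 obsidian=7 rubber=20 silver=7 stick=9 wire=1
After 25 (craft stick): bellows=4 lead=16 obsidian=7 rubber=20 silver=6 stick=12 wire=1

Answer: bellows=4 lead=16 obsidian=7 rubber=20 silver=6 stick=12 wire=1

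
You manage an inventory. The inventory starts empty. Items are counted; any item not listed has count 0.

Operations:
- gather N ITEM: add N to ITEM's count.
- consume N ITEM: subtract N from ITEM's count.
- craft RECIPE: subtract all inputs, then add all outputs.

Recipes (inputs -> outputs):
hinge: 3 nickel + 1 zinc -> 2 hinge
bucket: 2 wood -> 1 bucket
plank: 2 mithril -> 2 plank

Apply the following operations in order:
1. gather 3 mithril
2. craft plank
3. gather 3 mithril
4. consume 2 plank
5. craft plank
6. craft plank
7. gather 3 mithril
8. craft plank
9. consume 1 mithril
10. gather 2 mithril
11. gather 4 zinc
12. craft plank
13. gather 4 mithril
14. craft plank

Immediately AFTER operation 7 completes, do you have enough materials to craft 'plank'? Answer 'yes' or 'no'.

After 1 (gather 3 mithril): mithril=3
After 2 (craft plank): mithril=1 plank=2
After 3 (gather 3 mithril): mithril=4 plank=2
After 4 (consume 2 plank): mithril=4
After 5 (craft plank): mithril=2 plank=2
After 6 (craft plank): plank=4
After 7 (gather 3 mithril): mithril=3 plank=4

Answer: yes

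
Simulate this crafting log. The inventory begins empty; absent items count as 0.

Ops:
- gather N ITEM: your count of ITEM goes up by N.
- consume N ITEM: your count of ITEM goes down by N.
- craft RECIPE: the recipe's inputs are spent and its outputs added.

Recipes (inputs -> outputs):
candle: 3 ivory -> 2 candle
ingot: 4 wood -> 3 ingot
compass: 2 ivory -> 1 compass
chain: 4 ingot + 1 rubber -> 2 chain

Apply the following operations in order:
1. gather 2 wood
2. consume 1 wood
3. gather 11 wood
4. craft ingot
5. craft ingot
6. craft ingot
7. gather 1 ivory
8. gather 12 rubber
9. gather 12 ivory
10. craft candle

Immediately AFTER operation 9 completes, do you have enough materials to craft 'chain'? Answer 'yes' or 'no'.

Answer: yes

Derivation:
After 1 (gather 2 wood): wood=2
After 2 (consume 1 wood): wood=1
After 3 (gather 11 wood): wood=12
After 4 (craft ingot): ingot=3 wood=8
After 5 (craft ingot): ingot=6 wood=4
After 6 (craft ingot): ingot=9
After 7 (gather 1 ivory): ingot=9 ivory=1
After 8 (gather 12 rubber): ingot=9 ivory=1 rubber=12
After 9 (gather 12 ivory): ingot=9 ivory=13 rubber=12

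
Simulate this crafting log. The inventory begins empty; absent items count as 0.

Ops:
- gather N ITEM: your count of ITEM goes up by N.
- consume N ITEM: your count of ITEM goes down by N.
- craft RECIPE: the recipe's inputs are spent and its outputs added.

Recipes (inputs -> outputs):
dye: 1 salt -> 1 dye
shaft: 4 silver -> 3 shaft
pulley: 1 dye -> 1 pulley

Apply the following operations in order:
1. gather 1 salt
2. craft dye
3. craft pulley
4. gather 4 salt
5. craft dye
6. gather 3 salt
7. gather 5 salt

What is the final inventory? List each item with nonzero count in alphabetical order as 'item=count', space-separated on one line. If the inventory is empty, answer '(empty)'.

Answer: dye=1 pulley=1 salt=11

Derivation:
After 1 (gather 1 salt): salt=1
After 2 (craft dye): dye=1
After 3 (craft pulley): pulley=1
After 4 (gather 4 salt): pulley=1 salt=4
After 5 (craft dye): dye=1 pulley=1 salt=3
After 6 (gather 3 salt): dye=1 pulley=1 salt=6
After 7 (gather 5 salt): dye=1 pulley=1 salt=11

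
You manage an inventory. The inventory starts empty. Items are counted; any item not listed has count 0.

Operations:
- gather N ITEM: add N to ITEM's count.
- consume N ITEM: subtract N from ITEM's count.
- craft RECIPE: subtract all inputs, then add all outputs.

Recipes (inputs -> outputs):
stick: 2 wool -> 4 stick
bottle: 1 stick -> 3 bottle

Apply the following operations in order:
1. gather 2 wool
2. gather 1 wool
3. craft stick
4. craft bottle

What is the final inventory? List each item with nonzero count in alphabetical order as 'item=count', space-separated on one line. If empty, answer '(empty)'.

After 1 (gather 2 wool): wool=2
After 2 (gather 1 wool): wool=3
After 3 (craft stick): stick=4 wool=1
After 4 (craft bottle): bottle=3 stick=3 wool=1

Answer: bottle=3 stick=3 wool=1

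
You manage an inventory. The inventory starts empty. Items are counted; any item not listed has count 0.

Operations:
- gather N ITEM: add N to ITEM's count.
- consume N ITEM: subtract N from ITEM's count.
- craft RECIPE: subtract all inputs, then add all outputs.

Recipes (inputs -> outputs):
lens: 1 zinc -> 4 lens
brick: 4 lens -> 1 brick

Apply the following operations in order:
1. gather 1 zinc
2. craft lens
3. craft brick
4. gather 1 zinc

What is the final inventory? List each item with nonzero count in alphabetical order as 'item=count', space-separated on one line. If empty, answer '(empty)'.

Answer: brick=1 zinc=1

Derivation:
After 1 (gather 1 zinc): zinc=1
After 2 (craft lens): lens=4
After 3 (craft brick): brick=1
After 4 (gather 1 zinc): brick=1 zinc=1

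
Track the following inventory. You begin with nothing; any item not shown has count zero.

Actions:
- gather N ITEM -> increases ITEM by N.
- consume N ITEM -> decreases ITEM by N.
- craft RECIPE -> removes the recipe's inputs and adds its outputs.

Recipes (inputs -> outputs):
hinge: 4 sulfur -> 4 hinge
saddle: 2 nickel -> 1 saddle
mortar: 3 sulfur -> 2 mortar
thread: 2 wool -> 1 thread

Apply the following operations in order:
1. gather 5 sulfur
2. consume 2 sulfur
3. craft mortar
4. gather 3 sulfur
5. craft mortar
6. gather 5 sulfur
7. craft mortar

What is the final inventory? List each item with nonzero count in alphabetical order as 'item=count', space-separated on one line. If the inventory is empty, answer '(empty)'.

Answer: mortar=6 sulfur=2

Derivation:
After 1 (gather 5 sulfur): sulfur=5
After 2 (consume 2 sulfur): sulfur=3
After 3 (craft mortar): mortar=2
After 4 (gather 3 sulfur): mortar=2 sulfur=3
After 5 (craft mortar): mortar=4
After 6 (gather 5 sulfur): mortar=4 sulfur=5
After 7 (craft mortar): mortar=6 sulfur=2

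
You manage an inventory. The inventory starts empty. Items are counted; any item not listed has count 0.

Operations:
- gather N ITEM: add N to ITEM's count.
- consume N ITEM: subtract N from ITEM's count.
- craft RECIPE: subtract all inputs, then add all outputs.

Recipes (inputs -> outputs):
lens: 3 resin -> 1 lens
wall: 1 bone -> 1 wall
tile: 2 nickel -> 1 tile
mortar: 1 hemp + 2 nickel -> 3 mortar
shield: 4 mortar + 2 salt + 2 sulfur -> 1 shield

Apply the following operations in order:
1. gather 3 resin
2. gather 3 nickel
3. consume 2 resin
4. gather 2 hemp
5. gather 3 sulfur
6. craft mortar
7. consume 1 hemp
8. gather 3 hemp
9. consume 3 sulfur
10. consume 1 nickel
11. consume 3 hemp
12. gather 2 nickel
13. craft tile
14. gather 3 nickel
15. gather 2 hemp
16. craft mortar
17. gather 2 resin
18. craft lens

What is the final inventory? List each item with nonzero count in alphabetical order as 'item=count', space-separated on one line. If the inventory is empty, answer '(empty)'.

After 1 (gather 3 resin): resin=3
After 2 (gather 3 nickel): nickel=3 resin=3
After 3 (consume 2 resin): nickel=3 resin=1
After 4 (gather 2 hemp): hemp=2 nickel=3 resin=1
After 5 (gather 3 sulfur): hemp=2 nickel=3 resin=1 sulfur=3
After 6 (craft mortar): hemp=1 mortar=3 nickel=1 resin=1 sulfur=3
After 7 (consume 1 hemp): mortar=3 nickel=1 resin=1 sulfur=3
After 8 (gather 3 hemp): hemp=3 mortar=3 nickel=1 resin=1 sulfur=3
After 9 (consume 3 sulfur): hemp=3 mortar=3 nickel=1 resin=1
After 10 (consume 1 nickel): hemp=3 mortar=3 resin=1
After 11 (consume 3 hemp): mortar=3 resin=1
After 12 (gather 2 nickel): mortar=3 nickel=2 resin=1
After 13 (craft tile): mortar=3 resin=1 tile=1
After 14 (gather 3 nickel): mortar=3 nickel=3 resin=1 tile=1
After 15 (gather 2 hemp): hemp=2 mortar=3 nickel=3 resin=1 tile=1
After 16 (craft mortar): hemp=1 mortar=6 nickel=1 resin=1 tile=1
After 17 (gather 2 resin): hemp=1 mortar=6 nickel=1 resin=3 tile=1
After 18 (craft lens): hemp=1 lens=1 mortar=6 nickel=1 tile=1

Answer: hemp=1 lens=1 mortar=6 nickel=1 tile=1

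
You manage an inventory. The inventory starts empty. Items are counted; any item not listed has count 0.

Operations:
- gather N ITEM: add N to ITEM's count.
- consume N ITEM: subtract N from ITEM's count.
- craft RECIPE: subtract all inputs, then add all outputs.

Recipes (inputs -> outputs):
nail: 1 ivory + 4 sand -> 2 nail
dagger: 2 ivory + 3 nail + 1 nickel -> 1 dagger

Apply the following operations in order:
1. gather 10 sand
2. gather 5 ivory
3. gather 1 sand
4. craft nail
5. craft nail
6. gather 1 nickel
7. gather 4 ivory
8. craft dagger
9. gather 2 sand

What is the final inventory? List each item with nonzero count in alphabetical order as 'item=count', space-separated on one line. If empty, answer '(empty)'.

Answer: dagger=1 ivory=5 nail=1 sand=5

Derivation:
After 1 (gather 10 sand): sand=10
After 2 (gather 5 ivory): ivory=5 sand=10
After 3 (gather 1 sand): ivory=5 sand=11
After 4 (craft nail): ivory=4 nail=2 sand=7
After 5 (craft nail): ivory=3 nail=4 sand=3
After 6 (gather 1 nickel): ivory=3 nail=4 nickel=1 sand=3
After 7 (gather 4 ivory): ivory=7 nail=4 nickel=1 sand=3
After 8 (craft dagger): dagger=1 ivory=5 nail=1 sand=3
After 9 (gather 2 sand): dagger=1 ivory=5 nail=1 sand=5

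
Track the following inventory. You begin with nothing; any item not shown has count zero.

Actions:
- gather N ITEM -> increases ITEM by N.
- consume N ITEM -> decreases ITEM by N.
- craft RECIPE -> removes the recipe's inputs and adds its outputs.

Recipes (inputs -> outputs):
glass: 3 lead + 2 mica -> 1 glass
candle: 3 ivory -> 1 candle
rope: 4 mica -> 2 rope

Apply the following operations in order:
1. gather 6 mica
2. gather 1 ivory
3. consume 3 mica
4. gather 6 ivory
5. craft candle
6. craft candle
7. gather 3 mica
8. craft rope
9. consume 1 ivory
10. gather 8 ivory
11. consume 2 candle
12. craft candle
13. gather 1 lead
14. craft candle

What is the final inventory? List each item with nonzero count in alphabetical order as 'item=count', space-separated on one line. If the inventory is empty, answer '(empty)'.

After 1 (gather 6 mica): mica=6
After 2 (gather 1 ivory): ivory=1 mica=6
After 3 (consume 3 mica): ivory=1 mica=3
After 4 (gather 6 ivory): ivory=7 mica=3
After 5 (craft candle): candle=1 ivory=4 mica=3
After 6 (craft candle): candle=2 ivory=1 mica=3
After 7 (gather 3 mica): candle=2 ivory=1 mica=6
After 8 (craft rope): candle=2 ivory=1 mica=2 rope=2
After 9 (consume 1 ivory): candle=2 mica=2 rope=2
After 10 (gather 8 ivory): candle=2 ivory=8 mica=2 rope=2
After 11 (consume 2 candle): ivory=8 mica=2 rope=2
After 12 (craft candle): candle=1 ivory=5 mica=2 rope=2
After 13 (gather 1 lead): candle=1 ivory=5 lead=1 mica=2 rope=2
After 14 (craft candle): candle=2 ivory=2 lead=1 mica=2 rope=2

Answer: candle=2 ivory=2 lead=1 mica=2 rope=2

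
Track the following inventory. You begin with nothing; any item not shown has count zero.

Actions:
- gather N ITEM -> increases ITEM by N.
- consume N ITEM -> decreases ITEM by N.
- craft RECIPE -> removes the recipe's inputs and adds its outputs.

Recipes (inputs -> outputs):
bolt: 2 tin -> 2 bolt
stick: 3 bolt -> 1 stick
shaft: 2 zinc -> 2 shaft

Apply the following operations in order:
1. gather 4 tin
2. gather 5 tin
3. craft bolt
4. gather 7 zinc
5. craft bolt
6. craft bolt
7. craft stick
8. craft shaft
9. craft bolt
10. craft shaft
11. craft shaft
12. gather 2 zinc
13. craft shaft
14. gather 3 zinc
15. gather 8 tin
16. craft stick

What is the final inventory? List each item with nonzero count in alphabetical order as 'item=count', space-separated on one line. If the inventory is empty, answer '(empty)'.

After 1 (gather 4 tin): tin=4
After 2 (gather 5 tin): tin=9
After 3 (craft bolt): bolt=2 tin=7
After 4 (gather 7 zinc): bolt=2 tin=7 zinc=7
After 5 (craft bolt): bolt=4 tin=5 zinc=7
After 6 (craft bolt): bolt=6 tin=3 zinc=7
After 7 (craft stick): bolt=3 stick=1 tin=3 zinc=7
After 8 (craft shaft): bolt=3 shaft=2 stick=1 tin=3 zinc=5
After 9 (craft bolt): bolt=5 shaft=2 stick=1 tin=1 zinc=5
After 10 (craft shaft): bolt=5 shaft=4 stick=1 tin=1 zinc=3
After 11 (craft shaft): bolt=5 shaft=6 stick=1 tin=1 zinc=1
After 12 (gather 2 zinc): bolt=5 shaft=6 stick=1 tin=1 zinc=3
After 13 (craft shaft): bolt=5 shaft=8 stick=1 tin=1 zinc=1
After 14 (gather 3 zinc): bolt=5 shaft=8 stick=1 tin=1 zinc=4
After 15 (gather 8 tin): bolt=5 shaft=8 stick=1 tin=9 zinc=4
After 16 (craft stick): bolt=2 shaft=8 stick=2 tin=9 zinc=4

Answer: bolt=2 shaft=8 stick=2 tin=9 zinc=4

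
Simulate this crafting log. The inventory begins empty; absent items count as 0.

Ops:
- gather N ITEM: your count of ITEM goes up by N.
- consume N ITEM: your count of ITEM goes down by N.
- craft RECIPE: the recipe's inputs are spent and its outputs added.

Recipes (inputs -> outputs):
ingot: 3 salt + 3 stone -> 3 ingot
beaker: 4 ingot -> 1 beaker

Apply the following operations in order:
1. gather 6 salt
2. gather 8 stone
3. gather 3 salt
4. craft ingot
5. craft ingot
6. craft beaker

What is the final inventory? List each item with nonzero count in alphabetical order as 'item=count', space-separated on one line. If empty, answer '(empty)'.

After 1 (gather 6 salt): salt=6
After 2 (gather 8 stone): salt=6 stone=8
After 3 (gather 3 salt): salt=9 stone=8
After 4 (craft ingot): ingot=3 salt=6 stone=5
After 5 (craft ingot): ingot=6 salt=3 stone=2
After 6 (craft beaker): beaker=1 ingot=2 salt=3 stone=2

Answer: beaker=1 ingot=2 salt=3 stone=2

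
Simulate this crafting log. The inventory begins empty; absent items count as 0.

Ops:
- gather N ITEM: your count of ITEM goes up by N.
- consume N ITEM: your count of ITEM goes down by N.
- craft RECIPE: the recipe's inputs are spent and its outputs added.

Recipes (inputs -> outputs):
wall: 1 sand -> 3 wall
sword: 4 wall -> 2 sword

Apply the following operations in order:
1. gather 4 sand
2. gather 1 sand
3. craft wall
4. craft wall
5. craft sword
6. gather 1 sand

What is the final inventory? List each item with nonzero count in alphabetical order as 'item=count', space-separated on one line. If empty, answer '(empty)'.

After 1 (gather 4 sand): sand=4
After 2 (gather 1 sand): sand=5
After 3 (craft wall): sand=4 wall=3
After 4 (craft wall): sand=3 wall=6
After 5 (craft sword): sand=3 sword=2 wall=2
After 6 (gather 1 sand): sand=4 sword=2 wall=2

Answer: sand=4 sword=2 wall=2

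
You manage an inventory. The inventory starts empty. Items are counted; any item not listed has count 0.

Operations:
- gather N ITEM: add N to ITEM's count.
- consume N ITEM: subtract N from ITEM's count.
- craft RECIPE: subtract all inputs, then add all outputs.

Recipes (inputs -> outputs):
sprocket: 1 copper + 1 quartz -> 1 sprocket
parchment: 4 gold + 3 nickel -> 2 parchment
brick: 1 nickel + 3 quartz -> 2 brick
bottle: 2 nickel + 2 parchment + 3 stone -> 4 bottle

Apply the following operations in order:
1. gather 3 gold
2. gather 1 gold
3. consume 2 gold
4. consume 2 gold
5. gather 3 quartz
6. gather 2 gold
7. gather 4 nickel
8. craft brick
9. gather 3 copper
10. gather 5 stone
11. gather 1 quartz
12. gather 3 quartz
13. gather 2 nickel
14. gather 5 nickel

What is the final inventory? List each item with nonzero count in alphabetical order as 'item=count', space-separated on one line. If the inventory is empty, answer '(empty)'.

After 1 (gather 3 gold): gold=3
After 2 (gather 1 gold): gold=4
After 3 (consume 2 gold): gold=2
After 4 (consume 2 gold): (empty)
After 5 (gather 3 quartz): quartz=3
After 6 (gather 2 gold): gold=2 quartz=3
After 7 (gather 4 nickel): gold=2 nickel=4 quartz=3
After 8 (craft brick): brick=2 gold=2 nickel=3
After 9 (gather 3 copper): brick=2 copper=3 gold=2 nickel=3
After 10 (gather 5 stone): brick=2 copper=3 gold=2 nickel=3 stone=5
After 11 (gather 1 quartz): brick=2 copper=3 gold=2 nickel=3 quartz=1 stone=5
After 12 (gather 3 quartz): brick=2 copper=3 gold=2 nickel=3 quartz=4 stone=5
After 13 (gather 2 nickel): brick=2 copper=3 gold=2 nickel=5 quartz=4 stone=5
After 14 (gather 5 nickel): brick=2 copper=3 gold=2 nickel=10 quartz=4 stone=5

Answer: brick=2 copper=3 gold=2 nickel=10 quartz=4 stone=5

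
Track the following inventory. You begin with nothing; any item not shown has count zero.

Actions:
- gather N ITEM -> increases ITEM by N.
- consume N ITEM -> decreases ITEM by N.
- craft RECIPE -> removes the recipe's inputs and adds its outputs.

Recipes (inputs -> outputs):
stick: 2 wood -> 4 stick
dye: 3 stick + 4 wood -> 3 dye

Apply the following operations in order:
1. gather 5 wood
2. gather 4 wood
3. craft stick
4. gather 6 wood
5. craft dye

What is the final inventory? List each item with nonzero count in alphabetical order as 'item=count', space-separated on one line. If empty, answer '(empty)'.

Answer: dye=3 stick=1 wood=9

Derivation:
After 1 (gather 5 wood): wood=5
After 2 (gather 4 wood): wood=9
After 3 (craft stick): stick=4 wood=7
After 4 (gather 6 wood): stick=4 wood=13
After 5 (craft dye): dye=3 stick=1 wood=9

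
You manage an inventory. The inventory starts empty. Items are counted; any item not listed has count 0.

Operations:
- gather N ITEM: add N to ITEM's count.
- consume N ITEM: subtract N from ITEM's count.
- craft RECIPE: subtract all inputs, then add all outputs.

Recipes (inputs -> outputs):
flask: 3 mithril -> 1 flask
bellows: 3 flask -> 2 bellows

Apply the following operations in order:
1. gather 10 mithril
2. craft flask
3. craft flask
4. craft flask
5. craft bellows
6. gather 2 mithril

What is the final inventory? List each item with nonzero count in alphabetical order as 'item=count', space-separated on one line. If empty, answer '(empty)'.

After 1 (gather 10 mithril): mithril=10
After 2 (craft flask): flask=1 mithril=7
After 3 (craft flask): flask=2 mithril=4
After 4 (craft flask): flask=3 mithril=1
After 5 (craft bellows): bellows=2 mithril=1
After 6 (gather 2 mithril): bellows=2 mithril=3

Answer: bellows=2 mithril=3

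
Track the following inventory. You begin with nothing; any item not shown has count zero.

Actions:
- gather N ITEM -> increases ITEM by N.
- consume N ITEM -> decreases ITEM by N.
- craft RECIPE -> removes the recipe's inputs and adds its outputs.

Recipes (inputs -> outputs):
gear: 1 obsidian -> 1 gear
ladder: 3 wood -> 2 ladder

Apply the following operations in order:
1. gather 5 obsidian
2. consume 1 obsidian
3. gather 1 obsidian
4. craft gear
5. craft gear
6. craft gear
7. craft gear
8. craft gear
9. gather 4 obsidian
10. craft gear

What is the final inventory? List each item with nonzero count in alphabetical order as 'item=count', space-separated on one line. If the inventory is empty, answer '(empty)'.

After 1 (gather 5 obsidian): obsidian=5
After 2 (consume 1 obsidian): obsidian=4
After 3 (gather 1 obsidian): obsidian=5
After 4 (craft gear): gear=1 obsidian=4
After 5 (craft gear): gear=2 obsidian=3
After 6 (craft gear): gear=3 obsidian=2
After 7 (craft gear): gear=4 obsidian=1
After 8 (craft gear): gear=5
After 9 (gather 4 obsidian): gear=5 obsidian=4
After 10 (craft gear): gear=6 obsidian=3

Answer: gear=6 obsidian=3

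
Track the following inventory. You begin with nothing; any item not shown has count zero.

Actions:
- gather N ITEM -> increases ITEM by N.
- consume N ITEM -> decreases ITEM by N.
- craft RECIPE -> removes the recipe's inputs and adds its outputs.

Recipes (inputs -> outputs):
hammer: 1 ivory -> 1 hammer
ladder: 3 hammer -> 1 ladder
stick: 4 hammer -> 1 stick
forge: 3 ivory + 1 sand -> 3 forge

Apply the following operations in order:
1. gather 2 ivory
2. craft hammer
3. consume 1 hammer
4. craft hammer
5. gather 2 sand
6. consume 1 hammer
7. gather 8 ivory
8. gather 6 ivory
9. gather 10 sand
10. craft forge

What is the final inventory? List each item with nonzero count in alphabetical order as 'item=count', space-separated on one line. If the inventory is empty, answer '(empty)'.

After 1 (gather 2 ivory): ivory=2
After 2 (craft hammer): hammer=1 ivory=1
After 3 (consume 1 hammer): ivory=1
After 4 (craft hammer): hammer=1
After 5 (gather 2 sand): hammer=1 sand=2
After 6 (consume 1 hammer): sand=2
After 7 (gather 8 ivory): ivory=8 sand=2
After 8 (gather 6 ivory): ivory=14 sand=2
After 9 (gather 10 sand): ivory=14 sand=12
After 10 (craft forge): forge=3 ivory=11 sand=11

Answer: forge=3 ivory=11 sand=11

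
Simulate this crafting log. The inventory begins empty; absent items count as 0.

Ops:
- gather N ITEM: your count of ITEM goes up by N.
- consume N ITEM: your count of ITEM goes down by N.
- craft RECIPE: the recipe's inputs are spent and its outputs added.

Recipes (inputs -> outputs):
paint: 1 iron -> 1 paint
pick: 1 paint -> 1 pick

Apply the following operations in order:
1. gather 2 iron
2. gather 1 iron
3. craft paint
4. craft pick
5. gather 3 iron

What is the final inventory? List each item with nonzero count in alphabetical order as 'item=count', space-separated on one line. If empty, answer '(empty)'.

After 1 (gather 2 iron): iron=2
After 2 (gather 1 iron): iron=3
After 3 (craft paint): iron=2 paint=1
After 4 (craft pick): iron=2 pick=1
After 5 (gather 3 iron): iron=5 pick=1

Answer: iron=5 pick=1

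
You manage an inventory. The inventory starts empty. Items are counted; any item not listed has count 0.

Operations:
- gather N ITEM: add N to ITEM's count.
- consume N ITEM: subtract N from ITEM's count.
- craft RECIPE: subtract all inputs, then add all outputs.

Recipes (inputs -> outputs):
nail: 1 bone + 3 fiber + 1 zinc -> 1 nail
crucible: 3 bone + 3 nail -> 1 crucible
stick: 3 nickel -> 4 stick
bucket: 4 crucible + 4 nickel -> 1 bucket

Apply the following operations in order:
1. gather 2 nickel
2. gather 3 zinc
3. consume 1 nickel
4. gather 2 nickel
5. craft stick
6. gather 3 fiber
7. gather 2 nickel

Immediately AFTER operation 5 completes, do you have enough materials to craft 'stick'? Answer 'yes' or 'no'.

After 1 (gather 2 nickel): nickel=2
After 2 (gather 3 zinc): nickel=2 zinc=3
After 3 (consume 1 nickel): nickel=1 zinc=3
After 4 (gather 2 nickel): nickel=3 zinc=3
After 5 (craft stick): stick=4 zinc=3

Answer: no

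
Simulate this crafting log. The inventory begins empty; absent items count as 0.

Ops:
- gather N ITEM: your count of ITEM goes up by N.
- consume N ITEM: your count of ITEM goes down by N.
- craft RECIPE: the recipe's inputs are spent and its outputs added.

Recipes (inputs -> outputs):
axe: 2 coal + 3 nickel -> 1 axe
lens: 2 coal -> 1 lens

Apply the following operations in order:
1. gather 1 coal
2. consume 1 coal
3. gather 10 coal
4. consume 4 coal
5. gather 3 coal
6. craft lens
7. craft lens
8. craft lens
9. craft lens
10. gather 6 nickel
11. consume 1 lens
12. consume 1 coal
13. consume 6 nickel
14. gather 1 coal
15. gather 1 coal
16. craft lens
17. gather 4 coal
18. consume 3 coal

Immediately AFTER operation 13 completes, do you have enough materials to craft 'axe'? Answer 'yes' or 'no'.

Answer: no

Derivation:
After 1 (gather 1 coal): coal=1
After 2 (consume 1 coal): (empty)
After 3 (gather 10 coal): coal=10
After 4 (consume 4 coal): coal=6
After 5 (gather 3 coal): coal=9
After 6 (craft lens): coal=7 lens=1
After 7 (craft lens): coal=5 lens=2
After 8 (craft lens): coal=3 lens=3
After 9 (craft lens): coal=1 lens=4
After 10 (gather 6 nickel): coal=1 lens=4 nickel=6
After 11 (consume 1 lens): coal=1 lens=3 nickel=6
After 12 (consume 1 coal): lens=3 nickel=6
After 13 (consume 6 nickel): lens=3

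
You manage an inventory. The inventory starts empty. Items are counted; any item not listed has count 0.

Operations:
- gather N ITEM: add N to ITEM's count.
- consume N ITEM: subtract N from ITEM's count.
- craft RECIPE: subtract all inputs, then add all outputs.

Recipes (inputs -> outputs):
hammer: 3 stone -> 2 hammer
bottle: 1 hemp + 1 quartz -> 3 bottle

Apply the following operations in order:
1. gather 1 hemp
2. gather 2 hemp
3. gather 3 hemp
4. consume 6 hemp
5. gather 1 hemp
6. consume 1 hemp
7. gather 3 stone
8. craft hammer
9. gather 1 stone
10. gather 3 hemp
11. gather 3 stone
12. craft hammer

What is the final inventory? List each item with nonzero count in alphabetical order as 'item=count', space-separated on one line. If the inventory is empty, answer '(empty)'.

Answer: hammer=4 hemp=3 stone=1

Derivation:
After 1 (gather 1 hemp): hemp=1
After 2 (gather 2 hemp): hemp=3
After 3 (gather 3 hemp): hemp=6
After 4 (consume 6 hemp): (empty)
After 5 (gather 1 hemp): hemp=1
After 6 (consume 1 hemp): (empty)
After 7 (gather 3 stone): stone=3
After 8 (craft hammer): hammer=2
After 9 (gather 1 stone): hammer=2 stone=1
After 10 (gather 3 hemp): hammer=2 hemp=3 stone=1
After 11 (gather 3 stone): hammer=2 hemp=3 stone=4
After 12 (craft hammer): hammer=4 hemp=3 stone=1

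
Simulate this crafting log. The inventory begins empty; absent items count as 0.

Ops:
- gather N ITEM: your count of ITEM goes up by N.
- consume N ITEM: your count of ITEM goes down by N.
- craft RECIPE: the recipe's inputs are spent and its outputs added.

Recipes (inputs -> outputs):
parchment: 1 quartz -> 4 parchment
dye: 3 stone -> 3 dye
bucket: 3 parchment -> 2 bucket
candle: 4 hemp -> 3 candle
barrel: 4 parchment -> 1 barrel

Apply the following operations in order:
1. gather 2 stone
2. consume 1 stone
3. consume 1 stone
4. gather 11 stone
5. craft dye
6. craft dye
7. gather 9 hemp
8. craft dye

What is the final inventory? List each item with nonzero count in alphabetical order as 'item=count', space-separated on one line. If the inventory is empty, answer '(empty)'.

Answer: dye=9 hemp=9 stone=2

Derivation:
After 1 (gather 2 stone): stone=2
After 2 (consume 1 stone): stone=1
After 3 (consume 1 stone): (empty)
After 4 (gather 11 stone): stone=11
After 5 (craft dye): dye=3 stone=8
After 6 (craft dye): dye=6 stone=5
After 7 (gather 9 hemp): dye=6 hemp=9 stone=5
After 8 (craft dye): dye=9 hemp=9 stone=2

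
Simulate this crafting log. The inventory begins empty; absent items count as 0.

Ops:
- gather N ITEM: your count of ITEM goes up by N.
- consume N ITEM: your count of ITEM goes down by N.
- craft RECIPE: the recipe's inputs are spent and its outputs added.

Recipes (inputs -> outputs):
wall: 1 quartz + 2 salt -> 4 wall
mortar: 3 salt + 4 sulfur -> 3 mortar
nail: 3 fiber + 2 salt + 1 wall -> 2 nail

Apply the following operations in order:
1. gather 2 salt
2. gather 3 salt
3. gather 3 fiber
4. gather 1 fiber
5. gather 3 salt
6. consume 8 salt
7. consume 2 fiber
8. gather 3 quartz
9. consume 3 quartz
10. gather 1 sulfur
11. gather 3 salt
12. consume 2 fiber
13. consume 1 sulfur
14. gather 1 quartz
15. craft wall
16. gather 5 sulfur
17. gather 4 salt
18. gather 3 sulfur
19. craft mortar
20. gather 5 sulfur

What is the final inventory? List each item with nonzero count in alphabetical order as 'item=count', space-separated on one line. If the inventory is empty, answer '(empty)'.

Answer: mortar=3 salt=2 sulfur=9 wall=4

Derivation:
After 1 (gather 2 salt): salt=2
After 2 (gather 3 salt): salt=5
After 3 (gather 3 fiber): fiber=3 salt=5
After 4 (gather 1 fiber): fiber=4 salt=5
After 5 (gather 3 salt): fiber=4 salt=8
After 6 (consume 8 salt): fiber=4
After 7 (consume 2 fiber): fiber=2
After 8 (gather 3 quartz): fiber=2 quartz=3
After 9 (consume 3 quartz): fiber=2
After 10 (gather 1 sulfur): fiber=2 sulfur=1
After 11 (gather 3 salt): fiber=2 salt=3 sulfur=1
After 12 (consume 2 fiber): salt=3 sulfur=1
After 13 (consume 1 sulfur): salt=3
After 14 (gather 1 quartz): quartz=1 salt=3
After 15 (craft wall): salt=1 wall=4
After 16 (gather 5 sulfur): salt=1 sulfur=5 wall=4
After 17 (gather 4 salt): salt=5 sulfur=5 wall=4
After 18 (gather 3 sulfur): salt=5 sulfur=8 wall=4
After 19 (craft mortar): mortar=3 salt=2 sulfur=4 wall=4
After 20 (gather 5 sulfur): mortar=3 salt=2 sulfur=9 wall=4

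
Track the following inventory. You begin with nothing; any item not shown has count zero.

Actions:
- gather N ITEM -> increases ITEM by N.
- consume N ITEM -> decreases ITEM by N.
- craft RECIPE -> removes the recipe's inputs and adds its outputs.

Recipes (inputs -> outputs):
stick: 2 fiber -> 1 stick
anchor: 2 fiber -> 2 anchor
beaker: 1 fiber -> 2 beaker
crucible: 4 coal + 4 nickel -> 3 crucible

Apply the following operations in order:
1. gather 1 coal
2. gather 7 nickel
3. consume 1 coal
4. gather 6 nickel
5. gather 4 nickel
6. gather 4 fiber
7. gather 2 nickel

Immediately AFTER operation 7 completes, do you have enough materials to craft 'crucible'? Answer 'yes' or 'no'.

After 1 (gather 1 coal): coal=1
After 2 (gather 7 nickel): coal=1 nickel=7
After 3 (consume 1 coal): nickel=7
After 4 (gather 6 nickel): nickel=13
After 5 (gather 4 nickel): nickel=17
After 6 (gather 4 fiber): fiber=4 nickel=17
After 7 (gather 2 nickel): fiber=4 nickel=19

Answer: no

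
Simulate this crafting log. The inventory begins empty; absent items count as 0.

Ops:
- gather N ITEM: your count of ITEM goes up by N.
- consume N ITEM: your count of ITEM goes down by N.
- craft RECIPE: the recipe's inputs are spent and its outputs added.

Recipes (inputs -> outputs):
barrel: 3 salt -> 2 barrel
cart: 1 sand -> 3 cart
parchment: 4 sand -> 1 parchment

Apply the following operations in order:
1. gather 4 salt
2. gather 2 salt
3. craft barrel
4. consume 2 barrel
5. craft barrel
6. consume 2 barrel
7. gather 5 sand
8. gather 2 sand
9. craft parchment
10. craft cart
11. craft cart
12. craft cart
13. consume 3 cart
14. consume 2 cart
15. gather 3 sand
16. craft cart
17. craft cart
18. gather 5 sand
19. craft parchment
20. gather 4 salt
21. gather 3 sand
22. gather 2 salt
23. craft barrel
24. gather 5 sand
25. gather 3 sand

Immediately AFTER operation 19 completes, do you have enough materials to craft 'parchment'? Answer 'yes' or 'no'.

Answer: no

Derivation:
After 1 (gather 4 salt): salt=4
After 2 (gather 2 salt): salt=6
After 3 (craft barrel): barrel=2 salt=3
After 4 (consume 2 barrel): salt=3
After 5 (craft barrel): barrel=2
After 6 (consume 2 barrel): (empty)
After 7 (gather 5 sand): sand=5
After 8 (gather 2 sand): sand=7
After 9 (craft parchment): parchment=1 sand=3
After 10 (craft cart): cart=3 parchment=1 sand=2
After 11 (craft cart): cart=6 parchment=1 sand=1
After 12 (craft cart): cart=9 parchment=1
After 13 (consume 3 cart): cart=6 parchment=1
After 14 (consume 2 cart): cart=4 parchment=1
After 15 (gather 3 sand): cart=4 parchment=1 sand=3
After 16 (craft cart): cart=7 parchment=1 sand=2
After 17 (craft cart): cart=10 parchment=1 sand=1
After 18 (gather 5 sand): cart=10 parchment=1 sand=6
After 19 (craft parchment): cart=10 parchment=2 sand=2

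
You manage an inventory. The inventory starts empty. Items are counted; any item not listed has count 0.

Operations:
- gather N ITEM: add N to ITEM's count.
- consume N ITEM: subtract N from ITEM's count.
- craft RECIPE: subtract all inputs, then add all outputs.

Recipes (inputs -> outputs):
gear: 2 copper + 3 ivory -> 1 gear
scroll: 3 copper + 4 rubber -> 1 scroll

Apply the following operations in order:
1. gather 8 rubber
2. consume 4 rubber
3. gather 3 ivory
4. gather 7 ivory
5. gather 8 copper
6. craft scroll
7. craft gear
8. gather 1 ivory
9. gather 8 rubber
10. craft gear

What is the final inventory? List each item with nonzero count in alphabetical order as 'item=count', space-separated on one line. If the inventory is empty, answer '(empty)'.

After 1 (gather 8 rubber): rubber=8
After 2 (consume 4 rubber): rubber=4
After 3 (gather 3 ivory): ivory=3 rubber=4
After 4 (gather 7 ivory): ivory=10 rubber=4
After 5 (gather 8 copper): copper=8 ivory=10 rubber=4
After 6 (craft scroll): copper=5 ivory=10 scroll=1
After 7 (craft gear): copper=3 gear=1 ivory=7 scroll=1
After 8 (gather 1 ivory): copper=3 gear=1 ivory=8 scroll=1
After 9 (gather 8 rubber): copper=3 gear=1 ivory=8 rubber=8 scroll=1
After 10 (craft gear): copper=1 gear=2 ivory=5 rubber=8 scroll=1

Answer: copper=1 gear=2 ivory=5 rubber=8 scroll=1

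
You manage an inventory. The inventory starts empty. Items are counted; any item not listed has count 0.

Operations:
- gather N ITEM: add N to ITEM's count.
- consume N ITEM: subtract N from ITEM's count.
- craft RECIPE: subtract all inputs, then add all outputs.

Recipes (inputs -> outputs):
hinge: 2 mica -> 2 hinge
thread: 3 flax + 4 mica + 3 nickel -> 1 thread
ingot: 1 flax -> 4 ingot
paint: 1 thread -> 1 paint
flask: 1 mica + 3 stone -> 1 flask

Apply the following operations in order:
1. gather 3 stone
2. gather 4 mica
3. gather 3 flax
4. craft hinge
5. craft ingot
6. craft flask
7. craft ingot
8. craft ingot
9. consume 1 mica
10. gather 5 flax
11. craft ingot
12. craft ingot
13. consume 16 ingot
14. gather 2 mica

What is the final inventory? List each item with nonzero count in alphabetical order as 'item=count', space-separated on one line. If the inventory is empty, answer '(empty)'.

After 1 (gather 3 stone): stone=3
After 2 (gather 4 mica): mica=4 stone=3
After 3 (gather 3 flax): flax=3 mica=4 stone=3
After 4 (craft hinge): flax=3 hinge=2 mica=2 stone=3
After 5 (craft ingot): flax=2 hinge=2 ingot=4 mica=2 stone=3
After 6 (craft flask): flask=1 flax=2 hinge=2 ingot=4 mica=1
After 7 (craft ingot): flask=1 flax=1 hinge=2 ingot=8 mica=1
After 8 (craft ingot): flask=1 hinge=2 ingot=12 mica=1
After 9 (consume 1 mica): flask=1 hinge=2 ingot=12
After 10 (gather 5 flax): flask=1 flax=5 hinge=2 ingot=12
After 11 (craft ingot): flask=1 flax=4 hinge=2 ingot=16
After 12 (craft ingot): flask=1 flax=3 hinge=2 ingot=20
After 13 (consume 16 ingot): flask=1 flax=3 hinge=2 ingot=4
After 14 (gather 2 mica): flask=1 flax=3 hinge=2 ingot=4 mica=2

Answer: flask=1 flax=3 hinge=2 ingot=4 mica=2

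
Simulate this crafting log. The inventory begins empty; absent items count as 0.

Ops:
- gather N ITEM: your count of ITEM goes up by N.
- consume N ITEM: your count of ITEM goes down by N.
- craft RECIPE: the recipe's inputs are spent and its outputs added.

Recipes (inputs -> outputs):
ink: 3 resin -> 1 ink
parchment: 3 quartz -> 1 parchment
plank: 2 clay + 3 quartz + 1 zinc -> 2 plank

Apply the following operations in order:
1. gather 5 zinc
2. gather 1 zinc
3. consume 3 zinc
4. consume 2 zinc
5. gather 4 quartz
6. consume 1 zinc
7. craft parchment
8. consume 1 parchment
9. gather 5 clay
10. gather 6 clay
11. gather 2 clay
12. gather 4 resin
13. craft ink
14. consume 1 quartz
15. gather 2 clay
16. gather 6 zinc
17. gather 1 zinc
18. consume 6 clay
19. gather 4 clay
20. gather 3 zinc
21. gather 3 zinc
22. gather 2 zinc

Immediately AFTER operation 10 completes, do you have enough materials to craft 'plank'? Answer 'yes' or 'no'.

After 1 (gather 5 zinc): zinc=5
After 2 (gather 1 zinc): zinc=6
After 3 (consume 3 zinc): zinc=3
After 4 (consume 2 zinc): zinc=1
After 5 (gather 4 quartz): quartz=4 zinc=1
After 6 (consume 1 zinc): quartz=4
After 7 (craft parchment): parchment=1 quartz=1
After 8 (consume 1 parchment): quartz=1
After 9 (gather 5 clay): clay=5 quartz=1
After 10 (gather 6 clay): clay=11 quartz=1

Answer: no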